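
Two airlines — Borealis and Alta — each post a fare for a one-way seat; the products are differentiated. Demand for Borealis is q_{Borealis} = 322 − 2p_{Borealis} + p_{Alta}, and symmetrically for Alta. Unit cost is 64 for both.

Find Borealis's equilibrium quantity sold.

172

Borealis's profit: π = (p_{Borealis} − 64)(322 − 2p_{Borealis} + p_{Alta}).
∂π/∂p_{Borealis} = 450 − 4p_{Borealis} + p_{Alta} = 0 ⇒ p_{Borealis} = 112.5 + 0.25p_{Alta}.
By symmetry p_{Alta} = p_{Borealis}; substituting into the reaction function, 0.75p_{Borealis} = 112.5 and p_{Borealis} = 150.
q_{Borealis} = 322 − 2·150 + 150 = 172.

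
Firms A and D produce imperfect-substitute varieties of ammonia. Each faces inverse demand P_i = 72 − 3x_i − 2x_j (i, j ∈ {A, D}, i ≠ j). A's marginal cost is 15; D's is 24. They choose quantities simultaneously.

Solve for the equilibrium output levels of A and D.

7.6875, 5.4375

Firm A's profit: π = x_A(72 − 3x_A − 2x_D) − 15x_A.
∂π/∂x_A = 57 − 6x_A − 2x_D = 0 ⇒ x_A = 9.5 − (1/3)x_D.
Similarly x_D = 8 − (1/3)x_A.
Solving the two reaction functions simultaneously: (1 − (−1/3)(−1/3))x_A = 9.5 − (1/3)·8, so (8/9)x_A = 41/6 and x_A = 7.6875.
Then x_D = 8 − (1/3)·7.6875 = 5.4375.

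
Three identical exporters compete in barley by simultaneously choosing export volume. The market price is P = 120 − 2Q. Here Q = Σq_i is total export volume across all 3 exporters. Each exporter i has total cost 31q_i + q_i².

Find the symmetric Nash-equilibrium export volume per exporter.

A representative exporter's profit is π_i = q_i(120 − 2Q) − 31q_i − q_i², with Q = q_i + Σ_{j≠i} q_j.
First-order condition: 89 − 6q_i − 2Σ_{j≠i} q_j = 0.
Imposing symmetry (q_j = q for all j) turns Σ_{j≠i} q_j into 2q, so 89 = 10q and q = 8.9.

8.9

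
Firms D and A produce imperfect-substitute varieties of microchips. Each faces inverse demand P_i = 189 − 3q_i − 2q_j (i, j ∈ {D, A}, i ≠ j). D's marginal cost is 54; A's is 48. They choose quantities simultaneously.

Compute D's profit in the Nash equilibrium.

Firm D's profit: π = q_D(189 − 3q_D − 2q_A) − 54q_D.
∂π/∂q_D = 135 − 6q_D − 2q_A = 0 ⇒ q_D = 22.5 − (1/3)q_A.
Similarly q_A = 23.5 − (1/3)q_D.
Substituting the second reaction function into the first: q_D = 22.5 − (1/3)(23.5 − (1/3)q_D), which gives (8/9)q_D = 44/3 ⇒ q_D = 16.5.
Then q_A = 23.5 − (1/3)·16.5 = 18.
P_D = 189 − 3·16.5 − 2·18 = 103.5.
Profit = (103.5 − 54)·16.5 = 816.75.

816.75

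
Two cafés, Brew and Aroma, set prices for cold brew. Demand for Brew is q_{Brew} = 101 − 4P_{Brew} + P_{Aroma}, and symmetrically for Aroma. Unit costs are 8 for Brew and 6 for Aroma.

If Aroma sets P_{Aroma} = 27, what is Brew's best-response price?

20

Brew's profit: π = (P_{Brew} − 8)(101 − 4P_{Brew} + P_{Aroma}).
∂π/∂P_{Brew} = 133 − 8P_{Brew} + P_{Aroma} = 0 ⇒ P_{Brew} = 16.625 + 0.125P_{Aroma}.
At P_{Aroma} = 27: P_{Brew} = 16.625 + 0.125·27 = 20.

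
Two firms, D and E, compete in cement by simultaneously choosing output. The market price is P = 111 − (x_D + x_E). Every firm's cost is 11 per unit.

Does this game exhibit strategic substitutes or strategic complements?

Firm D's profit: π = x_D(111 − (x_D + x_E)) − 11x_D.
∂π/∂x_D = 100 − 2x_D − x_E = 0, so x_D = 50 − 0.5x_E.
The best-response slope dx_D/dx_E = −0.5 < 0: the reaction function is downward-sloping, so the choices are strategic substitutes.

strategic substitutes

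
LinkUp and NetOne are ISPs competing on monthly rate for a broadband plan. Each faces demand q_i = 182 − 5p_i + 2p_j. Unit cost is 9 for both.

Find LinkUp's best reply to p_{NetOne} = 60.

34.7

LinkUp's profit: π = (p_{LinkUp} − 9)(182 − 5p_{LinkUp} + 2p_{NetOne}).
∂π/∂p_{LinkUp} = 227 − 10p_{LinkUp} + 2p_{NetOne} = 0 ⇒ p_{LinkUp} = 22.7 + 0.2p_{NetOne}.
At p_{NetOne} = 60: p_{LinkUp} = 22.7 + 0.2·60 = 34.7.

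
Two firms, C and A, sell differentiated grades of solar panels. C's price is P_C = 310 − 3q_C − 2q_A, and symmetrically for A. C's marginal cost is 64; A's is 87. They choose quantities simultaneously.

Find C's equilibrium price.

160.5625

Firm C's profit: π = q_C(310 − 3q_C − 2q_A) − 64q_C.
∂π/∂q_C = 246 − 6q_C − 2q_A = 0 ⇒ q_C = 41 − (1/3)q_A.
Similarly q_A = 223/6 − (1/3)q_C.
Plugging q_A into C's best response: q_C = 41 − (1/3)(223/6 − (1/3)q_C) ⇒ (8/9)q_C = 515/18, so q_C = 32.1875.
Then q_A = 223/6 − (1/3)·32.1875 = 26.4375.
P_C = 310 − 3·32.1875 − 2·26.4375 = 160.5625.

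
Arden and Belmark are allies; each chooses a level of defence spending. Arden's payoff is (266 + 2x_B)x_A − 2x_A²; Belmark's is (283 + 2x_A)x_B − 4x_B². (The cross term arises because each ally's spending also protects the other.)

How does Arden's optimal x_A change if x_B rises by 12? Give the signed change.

Expanding Arden's payoff: 266x_A + 2x_Bx_A − 2x_A².
∂π/∂x_A = 266 + 2x_B − 4x_A = 0, so x_A = 66.5 + 0.5x_B.
The reaction-function slope is 0.5, so a 12-unit rise in x_B moves x_A by 0.5 × 12 = 6. Arden's best response rises — the actions are strategic complements.

6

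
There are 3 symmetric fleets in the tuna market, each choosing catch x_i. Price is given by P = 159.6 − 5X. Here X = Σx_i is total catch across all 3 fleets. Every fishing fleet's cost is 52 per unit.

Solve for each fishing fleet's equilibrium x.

5.38

A representative fishing fleet's profit is π_i = x_i(159.6 − 5X) − 52x_i, with X = x_i + Σ_{j≠i} x_j.
First-order condition: 107.6 − 10x_i − 5Σ_{j≠i} x_j = 0.
In a symmetric equilibrium every fishing fleet chooses the same x, so Σ_{j≠i} x_j = 2x. The condition becomes 107.6 − 20x = 0, giving x = 107.6/20 = 5.38.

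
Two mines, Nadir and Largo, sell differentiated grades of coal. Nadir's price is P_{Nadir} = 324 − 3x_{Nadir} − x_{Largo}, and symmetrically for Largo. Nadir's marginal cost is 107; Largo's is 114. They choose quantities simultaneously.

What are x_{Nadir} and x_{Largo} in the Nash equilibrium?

Mine Nadir's profit: π = x_{Nadir}(324 − 3x_{Nadir} − x_{Largo}) − 107x_{Nadir}.
∂π/∂x_{Nadir} = 217 − 6x_{Nadir} − x_{Largo} = 0 ⇒ x_{Nadir} = 217/6 − (1/6)x_{Largo}.
Similarly x_{Largo} = 35 − (1/6)x_{Nadir}.
Substituting the second reaction function into the first: x_{Nadir} = 217/6 − (1/6)(35 − (1/6)x_{Nadir}), which gives (35/36)x_{Nadir} = 91/3 ⇒ x_{Nadir} = 31.2.
Then x_{Largo} = 35 − (1/6)·31.2 = 29.8.

31.2, 29.8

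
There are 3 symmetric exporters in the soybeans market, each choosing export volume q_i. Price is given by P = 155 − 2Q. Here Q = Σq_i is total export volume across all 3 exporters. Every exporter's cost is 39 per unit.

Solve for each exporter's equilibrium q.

14.5

A representative exporter's profit is π_i = q_i(155 − 2Q) − 39q_i, with Q = q_i + Σ_{j≠i} q_j.
First-order condition: 116 − 4q_i − 2Σ_{j≠i} q_j = 0.
Imposing symmetry (q_j = q for all j) turns Σ_{j≠i} q_j into 2q, so 116 = 8q and q = 14.5.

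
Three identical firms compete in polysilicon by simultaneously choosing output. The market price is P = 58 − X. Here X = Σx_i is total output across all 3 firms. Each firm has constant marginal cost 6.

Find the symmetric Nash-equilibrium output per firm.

13

A representative firm's profit is π_i = x_i(58 − X) − 6x_i, with X = x_i + Σ_{j≠i} x_j.
First-order condition: 52 − 2x_i − Σ_{j≠i} x_j = 0.
With identical firms, set every x_j = x: then 52 − 2x − 2x = 0, i.e. x = 52/4 = 13.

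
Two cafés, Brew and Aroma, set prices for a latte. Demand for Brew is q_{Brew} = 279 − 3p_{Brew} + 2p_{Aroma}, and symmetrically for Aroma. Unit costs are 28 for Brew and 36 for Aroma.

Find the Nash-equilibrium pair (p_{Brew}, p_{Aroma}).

92.25, 95.25

Brew's profit: π = (p_{Brew} − 28)(279 − 3p_{Brew} + 2p_{Aroma}).
∂π/∂p_{Brew} = 363 − 6p_{Brew} + 2p_{Aroma} = 0 ⇒ p_{Brew} = 60.5 + (1/3)p_{Aroma}.
Similarly p_{Aroma} = 64.5 + (1/3)p_{Brew}.
Substituting the second reaction function into the first: p_{Brew} = 60.5 + (1/3)(64.5 + (1/3)p_{Brew}), which gives (8/9)p_{Brew} = 82 ⇒ p_{Brew} = 92.25.
Then p_{Aroma} = 64.5 + (1/3)·92.25 = 95.25.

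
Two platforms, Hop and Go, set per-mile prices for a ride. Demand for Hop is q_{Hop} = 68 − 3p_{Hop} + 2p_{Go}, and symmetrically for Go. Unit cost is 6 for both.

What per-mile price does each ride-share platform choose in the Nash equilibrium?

21.5

Hop's profit: π = (p_{Hop} − 6)(68 − 3p_{Hop} + 2p_{Go}).
∂π/∂p_{Hop} = 86 − 6p_{Hop} + 2p_{Go} = 0 ⇒ p_{Hop} = 43/3 + (1/3)p_{Go}.
The game is symmetric, so in equilibrium p_{Go} = p_{Hop}: the reaction function gives (2/3)p_{Hop} = 43/3, hence p_{Hop} = 21.5.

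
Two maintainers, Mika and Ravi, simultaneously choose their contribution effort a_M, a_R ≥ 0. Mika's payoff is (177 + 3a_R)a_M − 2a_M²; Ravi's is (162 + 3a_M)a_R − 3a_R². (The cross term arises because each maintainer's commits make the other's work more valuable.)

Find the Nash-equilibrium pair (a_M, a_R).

Expanding Mika's payoff: 177a_M + 3a_Ra_M − 2a_M².
∂π/∂a_M = 177 + 3a_R − 4a_M = 0, so a_M = 44.25 + 0.75a_R.
Likewise for Ravi: a_R = 27 + 0.5a_M.
Solving the two reaction functions simultaneously: (1 − (0.75)(0.5))a_M = 44.25 + 0.75·27, so 0.625a_M = 64.5 and a_M = 103.2.
Then a_R = 27 + 0.5·103.2 = 78.6.

103.2, 78.6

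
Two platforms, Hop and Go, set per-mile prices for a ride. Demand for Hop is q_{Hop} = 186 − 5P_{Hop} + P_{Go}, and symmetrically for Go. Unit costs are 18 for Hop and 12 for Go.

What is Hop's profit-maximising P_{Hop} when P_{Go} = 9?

Hop's profit: π = (P_{Hop} − 18)(186 − 5P_{Hop} + P_{Go}).
∂π/∂P_{Hop} = 276 − 10P_{Hop} + P_{Go} = 0 ⇒ P_{Hop} = 27.6 + 0.1P_{Go}.
At P_{Go} = 9: P_{Hop} = 27.6 + 0.1·9 = 28.5.

28.5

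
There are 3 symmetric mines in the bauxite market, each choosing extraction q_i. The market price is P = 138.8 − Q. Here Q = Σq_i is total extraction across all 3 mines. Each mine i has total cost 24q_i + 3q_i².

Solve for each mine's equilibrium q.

11.48

A representative mine's profit is π_i = q_i(138.8 − Q) − 24q_i − 3q_i², with Q = q_i + Σ_{j≠i} q_j.
First-order condition: 114.8 − 8q_i − Σ_{j≠i} q_j = 0.
In a symmetric equilibrium every mine chooses the same q, so Σ_{j≠i} q_j = 2q. The condition becomes 114.8 − 10q = 0, giving q = 114.8/10 = 11.48.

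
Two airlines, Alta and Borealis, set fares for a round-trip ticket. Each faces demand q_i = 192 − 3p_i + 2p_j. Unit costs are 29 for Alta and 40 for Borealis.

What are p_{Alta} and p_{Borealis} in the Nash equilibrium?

71.8125, 75.9375

Alta's profit: π = (p_{Alta} − 29)(192 − 3p_{Alta} + 2p_{Borealis}).
∂π/∂p_{Alta} = 279 − 6p_{Alta} + 2p_{Borealis} = 0 ⇒ p_{Alta} = 46.5 + (1/3)p_{Borealis}.
Similarly p_{Borealis} = 52 + (1/3)p_{Alta}.
Substituting the second reaction function into the first: p_{Alta} = 46.5 + (1/3)(52 + (1/3)p_{Alta}), which gives (8/9)p_{Alta} = 383/6 ⇒ p_{Alta} = 71.8125.
Then p_{Borealis} = 52 + (1/3)·71.8125 = 75.9375.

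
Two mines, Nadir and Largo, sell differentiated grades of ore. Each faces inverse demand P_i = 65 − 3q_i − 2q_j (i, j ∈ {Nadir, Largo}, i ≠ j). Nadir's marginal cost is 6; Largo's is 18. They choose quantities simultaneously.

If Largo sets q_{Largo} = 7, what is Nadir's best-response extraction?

Mine Nadir's profit: π = q_{Nadir}(65 − 3q_{Nadir} − 2q_{Largo}) − 6q_{Nadir}.
∂π/∂q_{Nadir} = 59 − 6q_{Nadir} − 2q_{Largo} = 0 ⇒ q_{Nadir} = 59/6 − (1/3)q_{Largo}.
At q_{Largo} = 7: q_{Nadir} = 59/6 − (1/3)·7 = 7.5.

7.5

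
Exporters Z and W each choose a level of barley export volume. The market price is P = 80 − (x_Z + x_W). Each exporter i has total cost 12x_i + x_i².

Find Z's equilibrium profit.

369.92

Exporter Z's profit: π = x_Z(80 − (x_Z + x_W)) − 12x_Z − x_Z².
∂π/∂x_Z = 68 − 4x_Z − x_W = 0, so x_Z = 17 − 0.25x_W.
Setting x_Z = x_W in the reaction function: x_Z = 17 − 0.25x_Z, so x_Z = 17 / 1.25 = 13.6.
Price P = 80 − 27.2 = 52.8.
Z's profit: (52.8 − 12)·13.6 − (13.6)² = 369.92.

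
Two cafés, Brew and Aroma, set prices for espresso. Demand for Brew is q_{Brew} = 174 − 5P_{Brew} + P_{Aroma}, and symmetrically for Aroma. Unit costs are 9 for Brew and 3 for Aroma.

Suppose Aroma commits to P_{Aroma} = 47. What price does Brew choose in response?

Brew's profit: π = (P_{Brew} − 9)(174 − 5P_{Brew} + P_{Aroma}).
∂π/∂P_{Brew} = 219 − 10P_{Brew} + P_{Aroma} = 0 ⇒ P_{Brew} = 21.9 + 0.1P_{Aroma}.
At P_{Aroma} = 47: P_{Brew} = 21.9 + 0.1·47 = 26.6.

26.6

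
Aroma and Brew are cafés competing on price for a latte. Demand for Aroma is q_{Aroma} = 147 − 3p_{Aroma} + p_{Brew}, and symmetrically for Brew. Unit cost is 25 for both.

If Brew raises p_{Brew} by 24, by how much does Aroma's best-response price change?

Aroma's profit: π = (p_{Aroma} − 25)(147 − 3p_{Aroma} + p_{Brew}).
∂π/∂p_{Aroma} = 222 − 6p_{Aroma} + p_{Brew} = 0 ⇒ p_{Aroma} = 37 + (1/6)p_{Brew}.
The reaction-function slope is 1/6, so a 24-unit rise in p_{Brew} moves p_{Aroma} by 1/6 × 24 = 4. Aroma's best response rises — the actions are strategic complements.

4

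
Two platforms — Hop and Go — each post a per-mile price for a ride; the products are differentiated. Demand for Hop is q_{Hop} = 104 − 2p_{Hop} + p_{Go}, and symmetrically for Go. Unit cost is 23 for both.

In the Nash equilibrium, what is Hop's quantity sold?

Hop's profit: π = (p_{Hop} − 23)(104 − 2p_{Hop} + p_{Go}).
∂π/∂p_{Hop} = 150 − 4p_{Hop} + p_{Go} = 0 ⇒ p_{Hop} = 37.5 + 0.25p_{Go}.
By symmetry p_{Go} = p_{Hop}; substituting into the reaction function, 0.75p_{Hop} = 37.5 and p_{Hop} = 50.
q_{Hop} = 104 − 2·50 + 50 = 54.

54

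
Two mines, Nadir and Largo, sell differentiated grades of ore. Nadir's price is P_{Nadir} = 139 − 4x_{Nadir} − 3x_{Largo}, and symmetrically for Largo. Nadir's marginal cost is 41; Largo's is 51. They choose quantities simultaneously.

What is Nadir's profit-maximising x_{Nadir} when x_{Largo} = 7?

Mine Nadir's profit: π = x_{Nadir}(139 − 4x_{Nadir} − 3x_{Largo}) − 41x_{Nadir}.
∂π/∂x_{Nadir} = 98 − 8x_{Nadir} − 3x_{Largo} = 0 ⇒ x_{Nadir} = 12.25 − 0.375x_{Largo}.
At x_{Largo} = 7: x_{Nadir} = 12.25 − 0.375·7 = 9.625.

9.625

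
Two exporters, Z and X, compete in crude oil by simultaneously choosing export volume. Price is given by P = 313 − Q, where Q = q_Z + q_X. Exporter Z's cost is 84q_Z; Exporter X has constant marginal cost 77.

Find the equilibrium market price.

158

Exporter Z's profit: π = q_Z(313 − (q_Z + q_X)) − 84q_Z.
∂π/∂q_Z = 229 − 2q_Z − q_X = 0, so q_Z = 114.5 − 0.5q_X.
By the same steps for X: q_X = 118 − 0.5q_Z.
Substituting the second reaction function into the first: q_Z = 114.5 − 0.5(118 − 0.5q_Z), which gives 0.75q_Z = 55.5 ⇒ q_Z = 74.
Then q_X = 118 − 0.5·74 = 81.
Equilibrium price: P = 313 − 155 = 158.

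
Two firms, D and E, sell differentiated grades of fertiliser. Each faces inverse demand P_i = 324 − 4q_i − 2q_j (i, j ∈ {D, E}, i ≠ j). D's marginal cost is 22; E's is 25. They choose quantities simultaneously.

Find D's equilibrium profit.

3672.36

Firm D's profit: π = q_D(324 − 4q_D − 2q_E) − 22q_D.
∂π/∂q_D = 302 − 8q_D − 2q_E = 0 ⇒ q_D = 37.75 − 0.25q_E.
Similarly q_E = 37.375 − 0.25q_D.
Solving the two reaction functions simultaneously: (1 − (−0.25)(−0.25))q_D = 37.75 − 0.25·37.375, so 0.9375q_D = 909/32 and q_D = 30.3.
Then q_E = 37.375 − 0.25·30.3 = 29.8.
P_D = 324 − 4·30.3 − 2·29.8 = 143.2.
Profit = (143.2 − 22)·30.3 = 3672.36.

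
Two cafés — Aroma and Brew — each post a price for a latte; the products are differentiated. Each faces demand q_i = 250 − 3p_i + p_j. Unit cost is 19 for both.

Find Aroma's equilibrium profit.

5393.28

Aroma's profit: π = (p_{Aroma} − 19)(250 − 3p_{Aroma} + p_{Brew}).
∂π/∂p_{Aroma} = 307 − 6p_{Aroma} + p_{Brew} = 0 ⇒ p_{Aroma} = 307/6 + (1/6)p_{Brew}.
Setting p_{Aroma} = p_{Brew} in the reaction function: p_{Aroma} = 307/6 + (1/6)p_{Aroma}, so p_{Aroma} = (307/6) / (5/6) = 61.4.
q_{Aroma} = 250 − 3·61.4 + 61.4 = 127.2.
Profit = (61.4 − 19)·127.2 = 5393.28.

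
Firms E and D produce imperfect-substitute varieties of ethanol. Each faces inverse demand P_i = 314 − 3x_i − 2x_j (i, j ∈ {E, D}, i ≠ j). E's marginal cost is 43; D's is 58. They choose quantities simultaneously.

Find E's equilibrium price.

Firm E's profit: π = x_E(314 − 3x_E − 2x_D) − 43x_E.
∂π/∂x_E = 271 − 6x_E − 2x_D = 0 ⇒ x_E = 271/6 − (1/3)x_D.
Similarly x_D = 128/3 − (1/3)x_E.
Solving the two reaction functions simultaneously: (1 − (−1/3)(−1/3))x_E = 271/6 − (1/3)·(128/3), so (8/9)x_E = 557/18 and x_E = 34.8125.
Then x_D = 128/3 − (1/3)·34.8125 = 31.0625.
P_E = 314 − 3·34.8125 − 2·31.0625 = 147.4375.

147.4375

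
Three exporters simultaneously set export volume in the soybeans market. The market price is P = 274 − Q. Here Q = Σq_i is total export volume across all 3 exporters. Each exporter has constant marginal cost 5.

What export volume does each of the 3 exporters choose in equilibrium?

67.25

A representative exporter's profit is π_i = q_i(274 − Q) − 5q_i, with Q = q_i + Σ_{j≠i} q_j.
First-order condition: 269 − 2q_i − Σ_{j≠i} q_j = 0.
Imposing symmetry (q_j = q for all j) turns Σ_{j≠i} q_j into 2q, so 269 = 4q and q = 67.25.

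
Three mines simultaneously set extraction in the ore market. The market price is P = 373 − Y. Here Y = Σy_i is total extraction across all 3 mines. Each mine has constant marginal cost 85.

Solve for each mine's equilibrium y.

72

A representative mine's profit is π_i = y_i(373 − Y) − 85y_i, with Y = y_i + Σ_{j≠i} y_j.
First-order condition: 288 − 2y_i − Σ_{j≠i} y_j = 0.
Imposing symmetry (y_j = y for all j) turns Σ_{j≠i} y_j into 2y, so 288 = 4y and y = 72.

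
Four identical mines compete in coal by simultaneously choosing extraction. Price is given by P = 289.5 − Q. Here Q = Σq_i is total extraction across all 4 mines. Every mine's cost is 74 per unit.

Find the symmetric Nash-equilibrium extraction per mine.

43.1

A representative mine's profit is π_i = q_i(289.5 − Q) − 74q_i, with Q = q_i + Σ_{j≠i} q_j.
First-order condition: 215.5 − 2q_i − Σ_{j≠i} q_j = 0.
Imposing symmetry (q_j = q for all j) turns Σ_{j≠i} q_j into 3q, so 215.5 = 5q and q = 43.1.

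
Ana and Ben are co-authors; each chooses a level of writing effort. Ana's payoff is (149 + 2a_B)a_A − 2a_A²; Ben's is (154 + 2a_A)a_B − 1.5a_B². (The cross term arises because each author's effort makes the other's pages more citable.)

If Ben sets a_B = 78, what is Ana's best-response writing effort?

Expanding Ana's payoff: 149a_A + 2a_Ba_A − 2a_A².
∂π/∂a_A = 149 + 2a_B − 4a_A = 0, so a_A = 37.25 + 0.5a_B.
At a_B = 78: a_A = 37.25 + 0.5·78 = 76.25.

76.25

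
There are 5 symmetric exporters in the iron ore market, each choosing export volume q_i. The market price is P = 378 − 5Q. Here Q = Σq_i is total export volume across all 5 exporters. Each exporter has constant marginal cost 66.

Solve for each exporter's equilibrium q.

A representative exporter's profit is π_i = q_i(378 − 5Q) − 66q_i, with Q = q_i + Σ_{j≠i} q_j.
First-order condition: 312 − 10q_i − 5Σ_{j≠i} q_j = 0.
With identical exporters, set every q_j = q: then 312 − 10q − 20q = 0, i.e. q = 312/30 = 10.4.

10.4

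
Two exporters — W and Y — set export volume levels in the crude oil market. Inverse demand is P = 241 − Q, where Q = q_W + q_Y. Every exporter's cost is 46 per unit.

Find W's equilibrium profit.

4225

Exporter W's profit: π = q_W(241 − (q_W + q_Y)) − 46q_W.
∂π/∂q_W = 195 − 2q_W − q_Y = 0, so q_W = 97.5 − 0.5q_Y.
Setting q_W = q_Y in the reaction function: q_W = 97.5 − 0.5q_W, so q_W = 97.5 / 1.5 = 65.
Price P = 241 − 130 = 111.
W's profit: (111 − 46)·65 = 4225.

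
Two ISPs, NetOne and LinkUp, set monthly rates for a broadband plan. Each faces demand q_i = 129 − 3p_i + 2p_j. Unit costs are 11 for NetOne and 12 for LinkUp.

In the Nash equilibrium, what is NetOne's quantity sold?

NetOne's profit: π = (p_{NetOne} − 11)(129 − 3p_{NetOne} + 2p_{LinkUp}).
∂π/∂p_{NetOne} = 162 − 6p_{NetOne} + 2p_{LinkUp} = 0 ⇒ p_{NetOne} = 27 + (1/3)p_{LinkUp}.
Similarly p_{LinkUp} = 27.5 + (1/3)p_{NetOne}.
Plugging p_{LinkUp} into NetOne's best response: p_{NetOne} = 27 + (1/3)(27.5 + (1/3)p_{NetOne}) ⇒ (8/9)p_{NetOne} = 217/6, so p_{NetOne} = 40.6875.
Then p_{LinkUp} = 27.5 + (1/3)·40.6875 = 41.0625.
q_{NetOne} = 129 − 3·40.6875 + 2·41.0625 = 89.0625.

89.0625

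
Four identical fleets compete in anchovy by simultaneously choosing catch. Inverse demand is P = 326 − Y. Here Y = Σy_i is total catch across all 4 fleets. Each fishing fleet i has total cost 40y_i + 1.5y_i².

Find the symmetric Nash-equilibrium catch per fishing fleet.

35.75

A representative fishing fleet's profit is π_i = y_i(326 − Y) − 40y_i − 1.5y_i², with Y = y_i + Σ_{j≠i} y_j.
First-order condition: 286 − 5y_i − Σ_{j≠i} y_j = 0.
With identical fishing fleets, set every y_j = y: then 286 − 5y − 3y = 0, i.e. y = 286/8 = 35.75.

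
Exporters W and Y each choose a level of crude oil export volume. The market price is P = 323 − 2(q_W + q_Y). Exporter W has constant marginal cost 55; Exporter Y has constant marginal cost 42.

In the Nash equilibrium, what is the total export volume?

91.5

Exporter W's profit: π = q_W(323 − 2(q_W + q_Y)) − 55q_W.
∂π/∂q_W = 268 − 4q_W − 2q_Y = 0, so q_W = 67 − 0.5q_Y.
By the same steps for Y: q_Y = 70.25 − 0.5q_W.
Solving the two reaction functions simultaneously: (1 − (−0.5)(−0.5))q_W = 67 − 0.5·70.25, so 0.75q_W = 31.875 and q_W = 42.5.
Then q_Y = 70.25 − 0.5·42.5 = 49.
Total export volume: 42.5 + 49 = 91.5.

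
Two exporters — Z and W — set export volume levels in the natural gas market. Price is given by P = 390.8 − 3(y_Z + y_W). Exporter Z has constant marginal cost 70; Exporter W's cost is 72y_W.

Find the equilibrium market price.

177.6

Exporter Z's profit: π = y_Z(390.8 − 3(y_Z + y_W)) − 70y_Z.
∂π/∂y_Z = 320.8 − 6y_Z − 3y_W = 0, so y_Z = 802/15 − 0.5y_W.
By the same steps for W: y_W = 797/15 − 0.5y_Z.
Plugging y_W into Z's best response: y_Z = 802/15 − 0.5(797/15 − 0.5y_Z) ⇒ 0.75y_Z = 26.9, so y_Z = 538/15.
Then y_W = 797/15 − 0.5·(538/15) = 35.2.
Equilibrium price: P = 390.8 − 3·(1066/15) = 177.6.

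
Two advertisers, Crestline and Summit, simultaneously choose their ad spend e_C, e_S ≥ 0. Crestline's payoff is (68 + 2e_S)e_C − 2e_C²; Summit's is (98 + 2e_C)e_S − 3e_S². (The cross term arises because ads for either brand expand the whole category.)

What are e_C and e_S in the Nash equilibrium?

Expanding Crestline's payoff: 68e_C + 2e_Se_C − 2e_C².
∂π/∂e_C = 68 + 2e_S − 4e_C = 0, so e_C = 17 + 0.5e_S.
Likewise for Summit: e_S = 49/3 + (1/3)e_C.
Plugging e_S into Crestline's best response: e_C = 17 + 0.5(49/3 + (1/3)e_C) ⇒ (5/6)e_C = 151/6, so e_C = 30.2.
Then e_S = 49/3 + (1/3)·30.2 = 26.4.

30.2, 26.4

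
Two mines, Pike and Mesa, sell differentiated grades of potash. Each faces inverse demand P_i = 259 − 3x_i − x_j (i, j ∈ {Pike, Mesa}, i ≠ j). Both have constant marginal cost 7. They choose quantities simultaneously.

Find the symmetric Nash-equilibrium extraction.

36

Mine Pike's profit: π = x_{Pike}(259 − 3x_{Pike} − x_{Mesa}) − 7x_{Pike}.
∂π/∂x_{Pike} = 252 − 6x_{Pike} − x_{Mesa} = 0 ⇒ x_{Pike} = 42 − (1/6)x_{Mesa}.
Setting x_{Pike} = x_{Mesa} in the reaction function: x_{Pike} = 42 − (1/6)x_{Pike}, so x_{Pike} = 42 / (7/6) = 36.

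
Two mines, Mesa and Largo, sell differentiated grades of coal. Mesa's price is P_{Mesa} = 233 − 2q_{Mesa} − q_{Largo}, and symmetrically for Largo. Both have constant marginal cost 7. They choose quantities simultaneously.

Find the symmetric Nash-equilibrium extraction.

45.2

Mine Mesa's profit: π = q_{Mesa}(233 − 2q_{Mesa} − q_{Largo}) − 7q_{Mesa}.
∂π/∂q_{Mesa} = 226 − 4q_{Mesa} − q_{Largo} = 0 ⇒ q_{Mesa} = 56.5 − 0.25q_{Largo}.
The game is symmetric, so in equilibrium q_{Largo} = q_{Mesa}: the reaction function gives 1.25q_{Mesa} = 56.5, hence q_{Mesa} = 45.2.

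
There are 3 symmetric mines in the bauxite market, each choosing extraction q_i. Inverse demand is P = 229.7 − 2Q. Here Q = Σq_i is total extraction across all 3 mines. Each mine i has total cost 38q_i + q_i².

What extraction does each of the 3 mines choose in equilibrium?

A representative mine's profit is π_i = q_i(229.7 − 2Q) − 38q_i − q_i², with Q = q_i + Σ_{j≠i} q_j.
First-order condition: 191.7 − 6q_i − 2Σ_{j≠i} q_j = 0.
In a symmetric equilibrium every mine chooses the same q, so Σ_{j≠i} q_j = 2q. The condition becomes 191.7 − 10q = 0, giving q = 191.7/10 = 19.17.

19.17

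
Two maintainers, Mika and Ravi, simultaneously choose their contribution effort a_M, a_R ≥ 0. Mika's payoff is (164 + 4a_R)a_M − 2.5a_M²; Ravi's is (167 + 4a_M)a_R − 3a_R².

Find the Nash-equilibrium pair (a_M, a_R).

Expanding Mika's payoff: 164a_M + 4a_Ra_M − 2.5a_M².
∂π/∂a_M = 164 + 4a_R − 5a_M = 0, so a_M = 32.8 + 0.8a_R.
Likewise for Ravi: a_R = 167/6 + (2/3)a_M.
Plugging a_R into Mika's best response: a_M = 32.8 + 0.8(167/6 + (2/3)a_M) ⇒ (7/15)a_M = 826/15, so a_M = 118.
Then a_R = 167/6 + (2/3)·118 = 106.5.

118, 106.5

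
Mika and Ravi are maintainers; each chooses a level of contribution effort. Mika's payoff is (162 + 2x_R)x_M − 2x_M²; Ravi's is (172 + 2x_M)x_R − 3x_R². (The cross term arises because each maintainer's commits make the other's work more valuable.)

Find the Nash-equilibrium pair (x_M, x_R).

65.8, 50.6

Expanding Mika's payoff: 162x_M + 2x_Rx_M − 2x_M².
∂π/∂x_M = 162 + 2x_R − 4x_M = 0, so x_M = 40.5 + 0.5x_R.
Likewise for Ravi: x_R = 86/3 + (1/3)x_M.
Substituting the second reaction function into the first: x_M = 40.5 + 0.5(86/3 + (1/3)x_M), which gives (5/6)x_M = 329/6 ⇒ x_M = 65.8.
Then x_R = 86/3 + (1/3)·65.8 = 50.6.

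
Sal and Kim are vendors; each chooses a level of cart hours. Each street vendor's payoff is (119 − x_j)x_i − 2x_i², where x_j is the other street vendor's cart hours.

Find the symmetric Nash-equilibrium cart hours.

23.8

Sal's payoff is (119 − x_K)x_S − 2x_S².
∂π/∂x_S = 119 − x_K − 4x_S = 0, so x_S = 29.75 − 0.25x_K.
Setting x_S = x_K in the reaction function: x_S = 29.75 − 0.25x_S, so x_S = 29.75 / 1.25 = 23.8.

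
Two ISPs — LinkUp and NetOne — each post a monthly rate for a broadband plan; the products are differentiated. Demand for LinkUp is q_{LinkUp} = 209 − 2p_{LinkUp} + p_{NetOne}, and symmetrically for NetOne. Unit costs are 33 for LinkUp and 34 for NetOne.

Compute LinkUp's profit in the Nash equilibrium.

LinkUp's profit: π = (p_{LinkUp} − 33)(209 − 2p_{LinkUp} + p_{NetOne}).
∂π/∂p_{LinkUp} = 275 − 4p_{LinkUp} + p_{NetOne} = 0 ⇒ p_{LinkUp} = 68.75 + 0.25p_{NetOne}.
Similarly p_{NetOne} = 69.25 + 0.25p_{LinkUp}.
Solving the two reaction functions simultaneously: (1 − (0.25)(0.25))p_{LinkUp} = 68.75 + 0.25·69.25, so 0.9375p_{LinkUp} = 86.0625 and p_{LinkUp} = 91.8.
Then p_{NetOne} = 69.25 + 0.25·91.8 = 92.2.
q_{LinkUp} = 209 − 2·91.8 + 92.2 = 117.6.
Profit = (91.8 − 33)·117.6 = 6914.88.

6914.88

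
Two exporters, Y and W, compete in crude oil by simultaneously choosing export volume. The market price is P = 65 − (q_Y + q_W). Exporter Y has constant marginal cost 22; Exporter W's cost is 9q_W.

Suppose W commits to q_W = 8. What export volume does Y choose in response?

Exporter Y's profit: π = q_Y(65 − (q_Y + q_W)) − 22q_Y.
∂π/∂q_Y = 43 − 2q_Y − q_W = 0, so q_Y = 21.5 − 0.5q_W.
At q_W = 8: q_Y = 21.5 − 0.5·8 = 17.5.

17.5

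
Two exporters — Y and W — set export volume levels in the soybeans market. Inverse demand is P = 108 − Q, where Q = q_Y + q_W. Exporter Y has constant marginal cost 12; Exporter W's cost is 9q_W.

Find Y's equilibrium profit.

Exporter Y's profit: π = q_Y(108 − (q_Y + q_W)) − 12q_Y.
∂π/∂q_Y = 96 − 2q_Y − q_W = 0, so q_Y = 48 − 0.5q_W.
By the same steps for W: q_W = 49.5 − 0.5q_Y.
Plugging q_W into Y's best response: q_Y = 48 − 0.5(49.5 − 0.5q_Y) ⇒ 0.75q_Y = 23.25, so q_Y = 31.
Then q_W = 49.5 − 0.5·31 = 34.
Price P = 108 − 65 = 43.
Y's profit: (43 − 12)·31 = 961.

961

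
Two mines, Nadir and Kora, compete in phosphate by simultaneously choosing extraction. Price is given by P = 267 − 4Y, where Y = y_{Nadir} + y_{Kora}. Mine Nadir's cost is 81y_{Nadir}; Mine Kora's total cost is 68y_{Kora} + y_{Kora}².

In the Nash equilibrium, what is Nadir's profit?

1105.5625

Mine Nadir's profit: π = y_{Nadir}(267 − 4(y_{Nadir} + y_{Kora})) − 81y_{Nadir}.
∂π/∂y_{Nadir} = 186 − 8y_{Nadir} − 4y_{Kora} = 0, so y_{Nadir} = 23.25 − 0.5y_{Kora}.
For Kora: ∂π/∂y_{Kora} = 199 − 10y_{Kora} − 4y_{Nadir} = 0 ⇒ y_{Kora} = 19.9 − 0.4y_{Nadir}.
Solving the two reaction functions simultaneously: (1 − (−0.5)(−0.4))y_{Nadir} = 23.25 − 0.5·19.9, so 0.8y_{Nadir} = 13.3 and y_{Nadir} = 16.625.
Then y_{Kora} = 19.9 − 0.4·16.625 = 13.25.
Price P = 267 − 4·29.875 = 147.5.
Nadir's profit: (147.5 − 81)·16.625 = 1105.5625.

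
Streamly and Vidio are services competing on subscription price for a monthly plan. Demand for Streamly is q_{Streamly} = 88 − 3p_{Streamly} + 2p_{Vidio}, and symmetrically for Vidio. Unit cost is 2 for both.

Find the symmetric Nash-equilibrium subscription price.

23.5

Streamly's profit: π = (p_{Streamly} − 2)(88 − 3p_{Streamly} + 2p_{Vidio}).
∂π/∂p_{Streamly} = 94 − 6p_{Streamly} + 2p_{Vidio} = 0 ⇒ p_{Streamly} = 47/3 + (1/3)p_{Vidio}.
By symmetry p_{Vidio} = p_{Streamly}; substituting into the reaction function, (2/3)p_{Streamly} = 47/3 and p_{Streamly} = 23.5.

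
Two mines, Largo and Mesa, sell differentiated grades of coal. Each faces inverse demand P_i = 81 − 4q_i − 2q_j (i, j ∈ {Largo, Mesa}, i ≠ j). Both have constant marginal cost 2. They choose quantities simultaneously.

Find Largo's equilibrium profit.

Mine Largo's profit: π = q_{Largo}(81 − 4q_{Largo} − 2q_{Mesa}) − 2q_{Largo}.
∂π/∂q_{Largo} = 79 − 8q_{Largo} − 2q_{Mesa} = 0 ⇒ q_{Largo} = 9.875 − 0.25q_{Mesa}.
Setting q_{Largo} = q_{Mesa} in the reaction function: q_{Largo} = 9.875 − 0.25q_{Largo}, so q_{Largo} = 9.875 / 1.25 = 7.9.
P_{Largo} = 81 − 4·7.9 − 2·7.9 = 33.6.
Profit = (33.6 − 2)·7.9 = 249.64.

249.64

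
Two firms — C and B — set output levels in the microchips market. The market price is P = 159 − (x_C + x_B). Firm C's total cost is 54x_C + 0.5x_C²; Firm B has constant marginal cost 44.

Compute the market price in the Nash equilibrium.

Firm C's profit: π = x_C(159 − (x_C + x_B)) − 54x_C − 0.5x_C².
∂π/∂x_C = 105 − 3x_C − x_B = 0, so x_C = 35 − (1/3)x_B.
For B: ∂π/∂x_B = 115 − 2x_B − x_C = 0 ⇒ x_B = 57.5 − 0.5x_C.
Plugging x_B into C's best response: x_C = 35 − (1/3)(57.5 − 0.5x_C) ⇒ (5/6)x_C = 95/6, so x_C = 19.
Then x_B = 57.5 − 0.5·19 = 48.
Equilibrium price: P = 159 − 67 = 92.

92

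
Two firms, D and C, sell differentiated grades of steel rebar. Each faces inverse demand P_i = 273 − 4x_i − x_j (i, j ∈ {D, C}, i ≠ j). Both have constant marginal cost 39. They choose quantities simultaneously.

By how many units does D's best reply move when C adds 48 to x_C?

-6

Firm D's profit: π = x_D(273 − 4x_D − x_C) − 39x_D.
∂π/∂x_D = 234 − 8x_D − x_C = 0 ⇒ x_D = 29.25 − 0.125x_C.
The reaction-function slope is −0.125, so a 48-unit rise in x_C moves x_D by −0.125 × 48 = −6. D's best response falls — the actions are strategic substitutes.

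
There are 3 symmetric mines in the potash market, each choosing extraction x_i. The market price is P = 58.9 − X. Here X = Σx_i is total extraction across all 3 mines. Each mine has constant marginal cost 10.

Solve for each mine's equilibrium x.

12.225

A representative mine's profit is π_i = x_i(58.9 − X) − 10x_i, with X = x_i + Σ_{j≠i} x_j.
First-order condition: 48.9 − 2x_i − Σ_{j≠i} x_j = 0.
Imposing symmetry (x_j = x for all j) turns Σ_{j≠i} x_j into 2x, so 48.9 = 4x and x = 12.225.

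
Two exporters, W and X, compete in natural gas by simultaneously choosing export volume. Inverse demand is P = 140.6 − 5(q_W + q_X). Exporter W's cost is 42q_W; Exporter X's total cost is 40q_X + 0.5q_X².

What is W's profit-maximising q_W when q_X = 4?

7.86

Exporter W's profit: π = q_W(140.6 − 5(q_W + q_X)) − 42q_W.
∂π/∂q_W = 98.6 − 10q_W − 5q_X = 0, so q_W = 9.86 − 0.5q_X.
At q_X = 4: q_W = 9.86 − 0.5·4 = 7.86.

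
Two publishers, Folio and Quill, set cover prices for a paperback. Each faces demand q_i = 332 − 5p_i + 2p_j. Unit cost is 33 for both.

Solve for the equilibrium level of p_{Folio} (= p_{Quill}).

Folio's profit: π = (p_{Folio} − 33)(332 − 5p_{Folio} + 2p_{Quill}).
∂π/∂p_{Folio} = 497 − 10p_{Folio} + 2p_{Quill} = 0 ⇒ p_{Folio} = 49.7 + 0.2p_{Quill}.
The game is symmetric, so in equilibrium p_{Quill} = p_{Folio}: the reaction function gives 0.8p_{Folio} = 49.7, hence p_{Folio} = 62.125.

62.125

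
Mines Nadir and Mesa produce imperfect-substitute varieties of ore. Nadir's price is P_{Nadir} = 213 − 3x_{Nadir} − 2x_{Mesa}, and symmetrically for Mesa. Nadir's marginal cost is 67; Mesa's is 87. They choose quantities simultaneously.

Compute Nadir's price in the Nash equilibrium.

Mine Nadir's profit: π = x_{Nadir}(213 − 3x_{Nadir} − 2x_{Mesa}) − 67x_{Nadir}.
∂π/∂x_{Nadir} = 146 − 6x_{Nadir} − 2x_{Mesa} = 0 ⇒ x_{Nadir} = 73/3 − (1/3)x_{Mesa}.
Similarly x_{Mesa} = 21 − (1/3)x_{Nadir}.
Plugging x_{Mesa} into Nadir's best response: x_{Nadir} = 73/3 − (1/3)(21 − (1/3)x_{Nadir}) ⇒ (8/9)x_{Nadir} = 52/3, so x_{Nadir} = 19.5.
Then x_{Mesa} = 21 − (1/3)·19.5 = 14.5.
P_{Nadir} = 213 − 3·19.5 − 2·14.5 = 125.5.

125.5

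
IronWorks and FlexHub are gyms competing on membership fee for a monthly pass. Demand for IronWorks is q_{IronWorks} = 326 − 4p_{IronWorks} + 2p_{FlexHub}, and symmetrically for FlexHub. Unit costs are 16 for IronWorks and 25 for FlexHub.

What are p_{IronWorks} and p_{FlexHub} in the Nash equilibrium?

IronWorks's profit: π = (p_{IronWorks} − 16)(326 − 4p_{IronWorks} + 2p_{FlexHub}).
∂π/∂p_{IronWorks} = 390 − 8p_{IronWorks} + 2p_{FlexHub} = 0 ⇒ p_{IronWorks} = 48.75 + 0.25p_{FlexHub}.
Similarly p_{FlexHub} = 53.25 + 0.25p_{IronWorks}.
Plugging p_{FlexHub} into IronWorks's best response: p_{IronWorks} = 48.75 + 0.25(53.25 + 0.25p_{IronWorks}) ⇒ 0.9375p_{IronWorks} = 62.0625, so p_{IronWorks} = 66.2.
Then p_{FlexHub} = 53.25 + 0.25·66.2 = 69.8.

66.2, 69.8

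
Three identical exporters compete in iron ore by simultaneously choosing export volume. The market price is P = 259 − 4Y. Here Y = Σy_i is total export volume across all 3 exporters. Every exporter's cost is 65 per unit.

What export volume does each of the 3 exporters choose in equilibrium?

12.125

A representative exporter's profit is π_i = y_i(259 − 4Y) − 65y_i, with Y = y_i + Σ_{j≠i} y_j.
First-order condition: 194 − 8y_i − 4Σ_{j≠i} y_j = 0.
With identical exporters, set every y_j = y: then 194 − 8y − 8y = 0, i.e. y = 194/16 = 12.125.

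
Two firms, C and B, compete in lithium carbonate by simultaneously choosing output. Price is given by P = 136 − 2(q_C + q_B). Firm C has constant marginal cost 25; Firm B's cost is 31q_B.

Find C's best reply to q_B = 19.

18.25

Firm C's profit: π = q_C(136 − 2(q_C + q_B)) − 25q_C.
∂π/∂q_C = 111 − 4q_C − 2q_B = 0, so q_C = 27.75 − 0.5q_B.
At q_B = 19: q_C = 27.75 − 0.5·19 = 18.25.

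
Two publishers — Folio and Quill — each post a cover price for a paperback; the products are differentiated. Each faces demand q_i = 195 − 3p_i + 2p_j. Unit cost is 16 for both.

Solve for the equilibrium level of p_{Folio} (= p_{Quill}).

Folio's profit: π = (p_{Folio} − 16)(195 − 3p_{Folio} + 2p_{Quill}).
∂π/∂p_{Folio} = 243 − 6p_{Folio} + 2p_{Quill} = 0 ⇒ p_{Folio} = 40.5 + (1/3)p_{Quill}.
Setting p_{Folio} = p_{Quill} in the reaction function: p_{Folio} = 40.5 + (1/3)p_{Folio}, so p_{Folio} = 40.5 / (2/3) = 60.75.

60.75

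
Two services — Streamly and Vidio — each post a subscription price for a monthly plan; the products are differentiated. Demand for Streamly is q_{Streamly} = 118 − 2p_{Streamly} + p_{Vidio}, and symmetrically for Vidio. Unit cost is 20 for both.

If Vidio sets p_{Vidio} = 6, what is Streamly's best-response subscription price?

41

Streamly's profit: π = (p_{Streamly} − 20)(118 − 2p_{Streamly} + p_{Vidio}).
∂π/∂p_{Streamly} = 158 − 4p_{Streamly} + p_{Vidio} = 0 ⇒ p_{Streamly} = 39.5 + 0.25p_{Vidio}.
At p_{Vidio} = 6: p_{Streamly} = 39.5 + 0.25·6 = 41.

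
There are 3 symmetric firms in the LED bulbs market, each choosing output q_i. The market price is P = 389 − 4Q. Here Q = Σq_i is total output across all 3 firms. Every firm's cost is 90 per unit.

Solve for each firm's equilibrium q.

18.6875

A representative firm's profit is π_i = q_i(389 − 4Q) − 90q_i, with Q = q_i + Σ_{j≠i} q_j.
First-order condition: 299 − 8q_i − 4Σ_{j≠i} q_j = 0.
Imposing symmetry (q_j = q for all j) turns Σ_{j≠i} q_j into 2q, so 299 = 16q and q = 18.6875.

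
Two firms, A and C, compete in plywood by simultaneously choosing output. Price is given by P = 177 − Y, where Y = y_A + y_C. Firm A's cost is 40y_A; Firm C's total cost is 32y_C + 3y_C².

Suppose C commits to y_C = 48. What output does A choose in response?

Firm A's profit: π = y_A(177 − (y_A + y_C)) − 40y_A.
∂π/∂y_A = 137 − 2y_A − y_C = 0, so y_A = 68.5 − 0.5y_C.
At y_C = 48: y_A = 68.5 − 0.5·48 = 44.5.

44.5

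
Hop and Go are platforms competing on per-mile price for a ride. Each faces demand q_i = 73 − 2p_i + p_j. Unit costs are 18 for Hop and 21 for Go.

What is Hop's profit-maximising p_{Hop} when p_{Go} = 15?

Hop's profit: π = (p_{Hop} − 18)(73 − 2p_{Hop} + p_{Go}).
∂π/∂p_{Hop} = 109 − 4p_{Hop} + p_{Go} = 0 ⇒ p_{Hop} = 27.25 + 0.25p_{Go}.
At p_{Go} = 15: p_{Hop} = 27.25 + 0.25·15 = 31.

31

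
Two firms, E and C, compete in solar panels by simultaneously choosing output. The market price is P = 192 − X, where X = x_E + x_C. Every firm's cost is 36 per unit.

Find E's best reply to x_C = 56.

50

Firm E's profit: π = x_E(192 − (x_E + x_C)) − 36x_E.
∂π/∂x_E = 156 − 2x_E − x_C = 0, so x_E = 78 − 0.5x_C.
At x_C = 56: x_E = 78 − 0.5·56 = 50.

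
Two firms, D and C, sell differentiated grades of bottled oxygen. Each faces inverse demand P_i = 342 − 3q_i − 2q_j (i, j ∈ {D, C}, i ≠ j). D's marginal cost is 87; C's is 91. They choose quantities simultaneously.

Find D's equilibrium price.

Firm D's profit: π = q_D(342 − 3q_D − 2q_C) − 87q_D.
∂π/∂q_D = 255 − 6q_D − 2q_C = 0 ⇒ q_D = 42.5 − (1/3)q_C.
Similarly q_C = 251/6 − (1/3)q_D.
Solving the two reaction functions simultaneously: (1 − (−1/3)(−1/3))q_D = 42.5 − (1/3)·(251/6), so (8/9)q_D = 257/9 and q_D = 32.125.
Then q_C = 251/6 − (1/3)·32.125 = 31.125.
P_D = 342 − 3·32.125 − 2·31.125 = 183.375.

183.375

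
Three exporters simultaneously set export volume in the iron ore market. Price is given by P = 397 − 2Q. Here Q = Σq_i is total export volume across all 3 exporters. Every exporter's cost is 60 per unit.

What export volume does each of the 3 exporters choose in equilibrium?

42.125

A representative exporter's profit is π_i = q_i(397 − 2Q) − 60q_i, with Q = q_i + Σ_{j≠i} q_j.
First-order condition: 337 − 4q_i − 2Σ_{j≠i} q_j = 0.
In a symmetric equilibrium every exporter chooses the same q, so Σ_{j≠i} q_j = 2q. The condition becomes 337 − 8q = 0, giving q = 337/8 = 42.125.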